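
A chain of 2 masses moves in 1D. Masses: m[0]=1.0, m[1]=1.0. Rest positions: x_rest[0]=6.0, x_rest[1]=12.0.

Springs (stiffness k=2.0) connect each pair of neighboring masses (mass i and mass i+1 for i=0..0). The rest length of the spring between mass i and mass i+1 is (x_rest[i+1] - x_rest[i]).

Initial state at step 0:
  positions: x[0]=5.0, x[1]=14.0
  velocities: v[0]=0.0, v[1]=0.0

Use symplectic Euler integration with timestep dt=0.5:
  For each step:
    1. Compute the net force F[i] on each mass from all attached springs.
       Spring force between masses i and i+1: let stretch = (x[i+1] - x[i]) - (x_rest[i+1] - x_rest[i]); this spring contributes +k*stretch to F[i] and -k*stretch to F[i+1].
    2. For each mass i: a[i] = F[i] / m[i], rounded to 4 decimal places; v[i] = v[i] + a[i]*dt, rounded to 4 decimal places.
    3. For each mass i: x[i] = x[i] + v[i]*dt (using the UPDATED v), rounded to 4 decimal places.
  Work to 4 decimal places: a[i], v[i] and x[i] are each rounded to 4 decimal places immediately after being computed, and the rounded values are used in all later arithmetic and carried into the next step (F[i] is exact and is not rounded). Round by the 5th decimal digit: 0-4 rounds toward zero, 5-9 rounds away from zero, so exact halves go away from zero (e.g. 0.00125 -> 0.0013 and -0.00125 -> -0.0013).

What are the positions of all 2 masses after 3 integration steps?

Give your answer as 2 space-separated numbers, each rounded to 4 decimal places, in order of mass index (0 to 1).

Step 0: x=[5.0000 14.0000] v=[0.0000 0.0000]
Step 1: x=[6.5000 12.5000] v=[3.0000 -3.0000]
Step 2: x=[8.0000 11.0000] v=[3.0000 -3.0000]
Step 3: x=[8.0000 11.0000] v=[0.0000 0.0000]

Answer: 8.0000 11.0000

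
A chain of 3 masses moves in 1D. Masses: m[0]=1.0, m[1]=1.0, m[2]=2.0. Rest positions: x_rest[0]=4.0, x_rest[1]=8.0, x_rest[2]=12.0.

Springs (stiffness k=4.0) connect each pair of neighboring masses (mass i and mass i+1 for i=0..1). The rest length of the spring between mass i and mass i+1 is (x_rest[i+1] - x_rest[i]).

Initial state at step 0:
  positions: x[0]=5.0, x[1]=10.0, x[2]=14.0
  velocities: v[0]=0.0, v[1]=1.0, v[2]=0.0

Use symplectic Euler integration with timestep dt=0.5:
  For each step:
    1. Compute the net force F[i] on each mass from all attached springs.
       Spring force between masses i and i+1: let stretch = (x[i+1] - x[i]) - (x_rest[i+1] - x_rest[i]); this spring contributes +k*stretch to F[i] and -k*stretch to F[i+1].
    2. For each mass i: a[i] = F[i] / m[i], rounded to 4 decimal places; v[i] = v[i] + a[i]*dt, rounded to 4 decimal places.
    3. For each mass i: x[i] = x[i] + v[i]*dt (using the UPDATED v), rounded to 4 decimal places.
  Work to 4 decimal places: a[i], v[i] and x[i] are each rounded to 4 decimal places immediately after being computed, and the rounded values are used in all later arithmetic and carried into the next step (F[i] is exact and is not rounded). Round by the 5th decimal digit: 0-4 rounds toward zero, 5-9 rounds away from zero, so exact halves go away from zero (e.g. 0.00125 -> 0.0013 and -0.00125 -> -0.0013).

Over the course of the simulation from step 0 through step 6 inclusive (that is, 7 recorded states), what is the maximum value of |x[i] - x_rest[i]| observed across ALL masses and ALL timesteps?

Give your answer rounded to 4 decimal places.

Step 0: x=[5.0000 10.0000 14.0000] v=[0.0000 1.0000 0.0000]
Step 1: x=[6.0000 9.5000 14.0000] v=[2.0000 -1.0000 0.0000]
Step 2: x=[6.5000 10.0000 13.7500] v=[1.0000 1.0000 -0.5000]
Step 3: x=[6.5000 10.7500 13.6250] v=[0.0000 1.5000 -0.2500]
Step 4: x=[6.7500 10.1250 14.0625] v=[0.5000 -1.2500 0.8750]
Step 5: x=[6.3750 10.0625 14.5313] v=[-0.7500 -0.1250 0.9375]
Step 6: x=[5.6875 10.7813 14.7657] v=[-1.3750 1.4376 0.4687]
Max displacement = 2.7813

Answer: 2.7813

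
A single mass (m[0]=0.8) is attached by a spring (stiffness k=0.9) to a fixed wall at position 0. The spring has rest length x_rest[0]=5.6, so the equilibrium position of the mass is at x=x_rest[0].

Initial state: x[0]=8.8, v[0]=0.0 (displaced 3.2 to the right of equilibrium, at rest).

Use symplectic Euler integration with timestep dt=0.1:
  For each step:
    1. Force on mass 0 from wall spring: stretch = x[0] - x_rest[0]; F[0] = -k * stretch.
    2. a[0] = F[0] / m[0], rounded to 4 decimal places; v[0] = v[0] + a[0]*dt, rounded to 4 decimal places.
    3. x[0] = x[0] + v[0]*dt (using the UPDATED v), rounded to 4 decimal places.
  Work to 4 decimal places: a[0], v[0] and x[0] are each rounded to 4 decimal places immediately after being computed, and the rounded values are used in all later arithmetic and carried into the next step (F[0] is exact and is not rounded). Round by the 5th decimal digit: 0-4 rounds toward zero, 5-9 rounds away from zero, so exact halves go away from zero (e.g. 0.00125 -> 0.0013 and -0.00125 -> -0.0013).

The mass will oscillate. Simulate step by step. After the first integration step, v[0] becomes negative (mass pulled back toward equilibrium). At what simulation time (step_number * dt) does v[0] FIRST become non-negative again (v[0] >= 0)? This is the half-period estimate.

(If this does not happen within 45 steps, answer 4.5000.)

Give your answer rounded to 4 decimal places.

Step 0: x=[8.8000] v=[0.0000]
Step 1: x=[8.7640] v=[-0.3600]
Step 2: x=[8.6924] v=[-0.7160]
Step 3: x=[8.5860] v=[-1.0639]
Step 4: x=[8.4460] v=[-1.3998]
Step 5: x=[8.2740] v=[-1.7200]
Step 6: x=[8.0719] v=[-2.0208]
Step 7: x=[7.8420] v=[-2.2989]
Step 8: x=[7.5869] v=[-2.5511]
Step 9: x=[7.3094] v=[-2.7746]
Step 10: x=[7.0127] v=[-2.9669]
Step 11: x=[6.7001] v=[-3.1258]
Step 12: x=[6.3751] v=[-3.2496]
Step 13: x=[6.0414] v=[-3.3368]
Step 14: x=[5.7028] v=[-3.3865]
Step 15: x=[5.3630] v=[-3.3981]
Step 16: x=[5.0259] v=[-3.3714]
Step 17: x=[4.6952] v=[-3.3068]
Step 18: x=[4.3747] v=[-3.2050]
Step 19: x=[4.0680] v=[-3.0672]
Step 20: x=[3.7785] v=[-2.8949]
Step 21: x=[3.5095] v=[-2.6900]
Step 22: x=[3.2640] v=[-2.4548]
Step 23: x=[3.0448] v=[-2.1920]
Step 24: x=[2.8544] v=[-1.9045]
Step 25: x=[2.6948] v=[-1.5956]
Step 26: x=[2.5679] v=[-1.2688]
Step 27: x=[2.4751] v=[-0.9277]
Step 28: x=[2.4175] v=[-0.5762]
Step 29: x=[2.3957] v=[-0.2182]
Step 30: x=[2.4099] v=[0.1423]
First v>=0 after going negative at step 30, time=3.0000

Answer: 3.0000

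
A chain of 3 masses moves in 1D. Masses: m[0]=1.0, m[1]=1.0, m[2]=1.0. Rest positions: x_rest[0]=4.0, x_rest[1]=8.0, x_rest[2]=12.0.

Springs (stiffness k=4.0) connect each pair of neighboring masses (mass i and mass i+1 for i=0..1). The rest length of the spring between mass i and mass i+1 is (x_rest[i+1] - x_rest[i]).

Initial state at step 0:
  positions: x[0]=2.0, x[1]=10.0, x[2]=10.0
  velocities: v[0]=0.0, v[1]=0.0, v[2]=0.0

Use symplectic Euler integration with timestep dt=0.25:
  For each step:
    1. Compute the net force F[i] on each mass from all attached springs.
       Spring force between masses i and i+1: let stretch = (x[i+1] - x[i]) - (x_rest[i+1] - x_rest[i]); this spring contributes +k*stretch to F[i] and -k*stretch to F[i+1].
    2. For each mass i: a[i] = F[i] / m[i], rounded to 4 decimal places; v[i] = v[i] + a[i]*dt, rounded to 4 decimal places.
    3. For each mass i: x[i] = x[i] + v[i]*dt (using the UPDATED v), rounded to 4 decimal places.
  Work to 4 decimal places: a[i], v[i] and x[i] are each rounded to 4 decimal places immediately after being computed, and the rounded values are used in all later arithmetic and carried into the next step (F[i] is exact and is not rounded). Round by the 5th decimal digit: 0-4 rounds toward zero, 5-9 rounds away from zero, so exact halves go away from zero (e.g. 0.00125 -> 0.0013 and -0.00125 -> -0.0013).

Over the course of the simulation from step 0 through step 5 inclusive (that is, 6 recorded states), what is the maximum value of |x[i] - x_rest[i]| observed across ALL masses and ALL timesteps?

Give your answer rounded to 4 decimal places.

Answer: 3.6250

Derivation:
Step 0: x=[2.0000 10.0000 10.0000] v=[0.0000 0.0000 0.0000]
Step 1: x=[3.0000 8.0000 11.0000] v=[4.0000 -8.0000 4.0000]
Step 2: x=[4.2500 5.5000 12.2500] v=[5.0000 -10.0000 5.0000]
Step 3: x=[4.8125 4.3750 12.8125] v=[2.2500 -4.5000 2.2500]
Step 4: x=[4.2656 5.4688 12.2656] v=[-2.1875 4.3750 -2.1875]
Step 5: x=[3.0195 7.9610 11.0195] v=[-4.9843 9.9686 -4.9843]
Max displacement = 3.6250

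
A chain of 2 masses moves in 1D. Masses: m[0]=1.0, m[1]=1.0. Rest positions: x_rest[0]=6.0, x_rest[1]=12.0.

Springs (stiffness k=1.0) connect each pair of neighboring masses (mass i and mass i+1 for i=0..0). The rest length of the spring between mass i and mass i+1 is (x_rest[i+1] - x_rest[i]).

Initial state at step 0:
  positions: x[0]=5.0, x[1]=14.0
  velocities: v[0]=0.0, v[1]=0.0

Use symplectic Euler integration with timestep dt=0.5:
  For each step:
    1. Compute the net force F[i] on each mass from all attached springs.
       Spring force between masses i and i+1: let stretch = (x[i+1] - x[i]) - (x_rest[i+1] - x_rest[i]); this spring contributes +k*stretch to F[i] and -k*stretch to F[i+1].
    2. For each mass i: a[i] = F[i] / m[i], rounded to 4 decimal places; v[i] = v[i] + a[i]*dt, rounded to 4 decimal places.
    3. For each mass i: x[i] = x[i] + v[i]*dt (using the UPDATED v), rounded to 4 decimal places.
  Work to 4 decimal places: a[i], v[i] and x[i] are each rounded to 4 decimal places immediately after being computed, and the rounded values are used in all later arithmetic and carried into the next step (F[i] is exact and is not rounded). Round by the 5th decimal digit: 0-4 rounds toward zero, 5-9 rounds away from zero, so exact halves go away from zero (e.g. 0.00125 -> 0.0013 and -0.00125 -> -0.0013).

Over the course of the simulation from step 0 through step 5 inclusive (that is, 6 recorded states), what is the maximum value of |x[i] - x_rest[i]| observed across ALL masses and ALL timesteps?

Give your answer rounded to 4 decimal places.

Step 0: x=[5.0000 14.0000] v=[0.0000 0.0000]
Step 1: x=[5.7500 13.2500] v=[1.5000 -1.5000]
Step 2: x=[6.8750 12.1250] v=[2.2500 -2.2500]
Step 3: x=[7.8125 11.1875] v=[1.8750 -1.8750]
Step 4: x=[8.0938 10.9063] v=[0.5625 -0.5625]
Step 5: x=[7.5782 11.4220] v=[-1.0313 1.0313]
Max displacement = 2.0938

Answer: 2.0938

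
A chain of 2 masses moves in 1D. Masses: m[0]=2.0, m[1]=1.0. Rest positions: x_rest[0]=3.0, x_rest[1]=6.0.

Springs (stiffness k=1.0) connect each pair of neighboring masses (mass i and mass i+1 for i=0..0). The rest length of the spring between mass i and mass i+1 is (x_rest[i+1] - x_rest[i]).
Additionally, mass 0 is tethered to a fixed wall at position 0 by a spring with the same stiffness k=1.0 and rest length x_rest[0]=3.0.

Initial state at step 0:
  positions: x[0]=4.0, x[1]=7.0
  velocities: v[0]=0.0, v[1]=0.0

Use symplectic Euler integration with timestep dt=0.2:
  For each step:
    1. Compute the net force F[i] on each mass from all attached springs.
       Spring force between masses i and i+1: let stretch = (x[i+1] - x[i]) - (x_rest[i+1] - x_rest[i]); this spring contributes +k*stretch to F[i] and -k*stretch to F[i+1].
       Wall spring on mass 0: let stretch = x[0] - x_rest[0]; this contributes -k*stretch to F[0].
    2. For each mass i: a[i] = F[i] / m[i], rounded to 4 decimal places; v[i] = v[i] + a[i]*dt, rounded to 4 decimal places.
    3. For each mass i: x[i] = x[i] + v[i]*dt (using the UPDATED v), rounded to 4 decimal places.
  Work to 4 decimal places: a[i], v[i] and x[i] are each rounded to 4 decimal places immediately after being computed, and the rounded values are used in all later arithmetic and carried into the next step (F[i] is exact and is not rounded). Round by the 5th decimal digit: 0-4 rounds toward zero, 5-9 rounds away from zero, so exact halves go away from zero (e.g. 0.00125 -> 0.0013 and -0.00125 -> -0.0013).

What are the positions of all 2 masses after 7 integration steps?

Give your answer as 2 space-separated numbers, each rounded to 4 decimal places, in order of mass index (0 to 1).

Step 0: x=[4.0000 7.0000] v=[0.0000 0.0000]
Step 1: x=[3.9800 7.0000] v=[-0.1000 0.0000]
Step 2: x=[3.9408 6.9992] v=[-0.1960 -0.0040]
Step 3: x=[3.8840 6.9961] v=[-0.2842 -0.0157]
Step 4: x=[3.8117 6.9885] v=[-0.3614 -0.0381]
Step 5: x=[3.7267 6.9738] v=[-0.4249 -0.0735]
Step 6: x=[3.6321 6.9492] v=[-0.4729 -0.1229]
Step 7: x=[3.5312 6.9119] v=[-0.5044 -0.1863]

Answer: 3.5312 6.9119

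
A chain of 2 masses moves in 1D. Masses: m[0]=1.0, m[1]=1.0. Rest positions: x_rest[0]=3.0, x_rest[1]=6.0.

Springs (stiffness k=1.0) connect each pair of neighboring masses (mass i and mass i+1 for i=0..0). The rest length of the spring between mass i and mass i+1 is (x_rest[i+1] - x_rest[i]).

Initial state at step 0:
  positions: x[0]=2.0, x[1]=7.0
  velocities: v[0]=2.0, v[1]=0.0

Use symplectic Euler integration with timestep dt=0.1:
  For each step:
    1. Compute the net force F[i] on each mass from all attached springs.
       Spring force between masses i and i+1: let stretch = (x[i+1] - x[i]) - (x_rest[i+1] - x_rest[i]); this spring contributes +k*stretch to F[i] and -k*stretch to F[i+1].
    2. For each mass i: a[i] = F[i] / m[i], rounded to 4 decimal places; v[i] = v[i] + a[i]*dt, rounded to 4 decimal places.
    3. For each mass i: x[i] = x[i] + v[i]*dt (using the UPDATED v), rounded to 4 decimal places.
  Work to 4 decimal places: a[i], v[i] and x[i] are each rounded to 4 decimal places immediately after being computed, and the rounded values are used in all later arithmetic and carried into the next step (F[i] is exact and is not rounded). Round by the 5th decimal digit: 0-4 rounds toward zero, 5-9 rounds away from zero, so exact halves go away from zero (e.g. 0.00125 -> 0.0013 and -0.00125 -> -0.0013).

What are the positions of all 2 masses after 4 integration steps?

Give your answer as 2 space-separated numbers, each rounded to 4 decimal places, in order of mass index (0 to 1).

Step 0: x=[2.0000 7.0000] v=[2.0000 0.0000]
Step 1: x=[2.2200 6.9800] v=[2.2000 -0.2000]
Step 2: x=[2.4576 6.9424] v=[2.3760 -0.3760]
Step 3: x=[2.7101 6.8900] v=[2.5245 -0.5245]
Step 4: x=[2.9744 6.8258] v=[2.6425 -0.6425]

Answer: 2.9744 6.8258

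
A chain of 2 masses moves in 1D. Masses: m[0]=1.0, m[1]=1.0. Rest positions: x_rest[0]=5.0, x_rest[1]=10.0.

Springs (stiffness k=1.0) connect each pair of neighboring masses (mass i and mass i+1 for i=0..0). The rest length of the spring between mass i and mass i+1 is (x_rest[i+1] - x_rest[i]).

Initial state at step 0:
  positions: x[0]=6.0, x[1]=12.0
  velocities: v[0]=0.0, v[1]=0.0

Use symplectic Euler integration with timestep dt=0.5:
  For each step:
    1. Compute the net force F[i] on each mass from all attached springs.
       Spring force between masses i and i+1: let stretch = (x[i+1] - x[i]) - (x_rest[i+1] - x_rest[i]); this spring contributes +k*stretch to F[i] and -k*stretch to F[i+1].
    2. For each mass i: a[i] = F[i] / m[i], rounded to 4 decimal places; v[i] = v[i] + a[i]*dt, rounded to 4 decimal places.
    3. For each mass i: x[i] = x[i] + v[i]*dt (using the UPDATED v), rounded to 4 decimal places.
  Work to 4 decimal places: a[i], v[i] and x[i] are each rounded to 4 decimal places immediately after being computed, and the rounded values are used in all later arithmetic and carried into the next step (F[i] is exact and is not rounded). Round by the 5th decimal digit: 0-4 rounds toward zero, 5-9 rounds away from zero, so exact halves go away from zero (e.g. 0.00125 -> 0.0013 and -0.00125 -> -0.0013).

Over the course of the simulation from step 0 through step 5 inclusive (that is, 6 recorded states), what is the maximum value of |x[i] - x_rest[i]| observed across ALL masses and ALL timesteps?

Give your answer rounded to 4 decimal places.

Step 0: x=[6.0000 12.0000] v=[0.0000 0.0000]
Step 1: x=[6.2500 11.7500] v=[0.5000 -0.5000]
Step 2: x=[6.6250 11.3750] v=[0.7500 -0.7500]
Step 3: x=[6.9375 11.0625] v=[0.6250 -0.6250]
Step 4: x=[7.0313 10.9688] v=[0.1875 -0.1875]
Step 5: x=[6.8594 11.1407] v=[-0.3438 0.3438]
Max displacement = 2.0313

Answer: 2.0313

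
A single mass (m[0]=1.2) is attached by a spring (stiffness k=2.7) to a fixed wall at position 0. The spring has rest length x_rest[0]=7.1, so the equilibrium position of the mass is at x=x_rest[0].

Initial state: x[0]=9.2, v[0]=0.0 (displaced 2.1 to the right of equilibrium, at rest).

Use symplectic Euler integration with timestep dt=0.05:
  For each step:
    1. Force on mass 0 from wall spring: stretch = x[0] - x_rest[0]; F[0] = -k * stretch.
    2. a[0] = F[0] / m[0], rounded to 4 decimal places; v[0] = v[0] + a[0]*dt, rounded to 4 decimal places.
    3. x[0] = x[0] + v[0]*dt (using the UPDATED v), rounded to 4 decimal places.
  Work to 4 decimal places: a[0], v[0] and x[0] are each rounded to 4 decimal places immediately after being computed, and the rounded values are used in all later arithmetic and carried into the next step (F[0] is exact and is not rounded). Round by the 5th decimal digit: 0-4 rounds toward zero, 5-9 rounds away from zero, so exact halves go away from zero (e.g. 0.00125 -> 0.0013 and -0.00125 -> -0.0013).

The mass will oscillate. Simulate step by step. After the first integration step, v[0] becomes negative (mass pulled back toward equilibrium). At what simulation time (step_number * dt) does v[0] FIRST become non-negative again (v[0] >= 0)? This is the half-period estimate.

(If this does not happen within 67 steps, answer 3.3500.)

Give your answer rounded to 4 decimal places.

Step 0: x=[9.2000] v=[0.0000]
Step 1: x=[9.1882] v=[-0.2363]
Step 2: x=[9.1646] v=[-0.4712]
Step 3: x=[9.1294] v=[-0.7035]
Step 4: x=[9.0828] v=[-0.9318]
Step 5: x=[9.0251] v=[-1.1549]
Step 6: x=[8.9565] v=[-1.3715]
Step 7: x=[8.8775] v=[-1.5804]
Step 8: x=[8.7885] v=[-1.7804]
Step 9: x=[8.6900] v=[-1.9704]
Step 10: x=[8.5825] v=[-2.1493]
Step 11: x=[8.4667] v=[-2.3161]
Step 12: x=[8.3432] v=[-2.4699]
Step 13: x=[8.2127] v=[-2.6098]
Step 14: x=[8.0760] v=[-2.7350]
Step 15: x=[7.9338] v=[-2.8448]
Step 16: x=[7.7869] v=[-2.9386]
Step 17: x=[7.6361] v=[-3.0159]
Step 18: x=[7.4823] v=[-3.0762]
Step 19: x=[7.3263] v=[-3.1192]
Step 20: x=[7.1691] v=[-3.1447]
Step 21: x=[7.0115] v=[-3.1525]
Step 22: x=[6.8544] v=[-3.1425]
Step 23: x=[6.6987] v=[-3.1149]
Step 24: x=[6.5452] v=[-3.0698]
Step 25: x=[6.3948] v=[-3.0074]
Step 26: x=[6.2484] v=[-2.9281]
Step 27: x=[6.1068] v=[-2.8323]
Step 28: x=[5.9708] v=[-2.7206]
Step 29: x=[5.8411] v=[-2.5936]
Step 30: x=[5.7185] v=[-2.4520]
Step 31: x=[5.6037] v=[-2.2966]
Step 32: x=[5.4973] v=[-2.1283]
Step 33: x=[5.3999] v=[-1.9480]
Step 34: x=[5.3121] v=[-1.7567]
Step 35: x=[5.2343] v=[-1.5556]
Step 36: x=[5.1670] v=[-1.3457]
Step 37: x=[5.1106] v=[-1.1282]
Step 38: x=[5.0654] v=[-0.9044]
Step 39: x=[5.0316] v=[-0.6755]
Step 40: x=[5.0095] v=[-0.4428]
Step 41: x=[4.9991] v=[-0.2076]
Step 42: x=[5.0005] v=[0.0288]
First v>=0 after going negative at step 42, time=2.1000

Answer: 2.1000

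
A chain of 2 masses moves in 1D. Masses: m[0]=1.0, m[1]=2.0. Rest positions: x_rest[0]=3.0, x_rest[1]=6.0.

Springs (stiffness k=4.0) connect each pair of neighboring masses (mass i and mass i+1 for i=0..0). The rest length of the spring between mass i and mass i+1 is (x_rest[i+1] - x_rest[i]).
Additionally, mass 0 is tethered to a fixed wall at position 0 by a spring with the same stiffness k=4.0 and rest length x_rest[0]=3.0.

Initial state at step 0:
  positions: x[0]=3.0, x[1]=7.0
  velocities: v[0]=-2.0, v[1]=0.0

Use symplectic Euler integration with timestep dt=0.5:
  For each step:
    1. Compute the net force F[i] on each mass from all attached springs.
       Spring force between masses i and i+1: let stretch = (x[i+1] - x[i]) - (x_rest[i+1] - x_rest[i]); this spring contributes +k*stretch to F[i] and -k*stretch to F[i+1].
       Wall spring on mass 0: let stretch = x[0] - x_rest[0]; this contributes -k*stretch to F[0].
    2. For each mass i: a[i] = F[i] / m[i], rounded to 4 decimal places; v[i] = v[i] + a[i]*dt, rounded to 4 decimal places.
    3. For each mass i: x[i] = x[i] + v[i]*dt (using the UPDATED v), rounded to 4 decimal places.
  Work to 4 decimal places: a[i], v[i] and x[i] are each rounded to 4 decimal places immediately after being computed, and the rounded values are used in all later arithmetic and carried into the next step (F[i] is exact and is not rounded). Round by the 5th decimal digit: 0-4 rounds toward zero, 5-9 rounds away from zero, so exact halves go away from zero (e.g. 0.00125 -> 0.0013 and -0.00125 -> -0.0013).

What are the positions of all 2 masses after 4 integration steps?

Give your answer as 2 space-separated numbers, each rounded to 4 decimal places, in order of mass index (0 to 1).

Step 0: x=[3.0000 7.0000] v=[-2.0000 0.0000]
Step 1: x=[3.0000 6.5000] v=[0.0000 -1.0000]
Step 2: x=[3.5000 5.7500] v=[1.0000 -1.5000]
Step 3: x=[2.7500 5.3750] v=[-1.5000 -0.7500]
Step 4: x=[1.8750 5.1875] v=[-1.7500 -0.3750]

Answer: 1.8750 5.1875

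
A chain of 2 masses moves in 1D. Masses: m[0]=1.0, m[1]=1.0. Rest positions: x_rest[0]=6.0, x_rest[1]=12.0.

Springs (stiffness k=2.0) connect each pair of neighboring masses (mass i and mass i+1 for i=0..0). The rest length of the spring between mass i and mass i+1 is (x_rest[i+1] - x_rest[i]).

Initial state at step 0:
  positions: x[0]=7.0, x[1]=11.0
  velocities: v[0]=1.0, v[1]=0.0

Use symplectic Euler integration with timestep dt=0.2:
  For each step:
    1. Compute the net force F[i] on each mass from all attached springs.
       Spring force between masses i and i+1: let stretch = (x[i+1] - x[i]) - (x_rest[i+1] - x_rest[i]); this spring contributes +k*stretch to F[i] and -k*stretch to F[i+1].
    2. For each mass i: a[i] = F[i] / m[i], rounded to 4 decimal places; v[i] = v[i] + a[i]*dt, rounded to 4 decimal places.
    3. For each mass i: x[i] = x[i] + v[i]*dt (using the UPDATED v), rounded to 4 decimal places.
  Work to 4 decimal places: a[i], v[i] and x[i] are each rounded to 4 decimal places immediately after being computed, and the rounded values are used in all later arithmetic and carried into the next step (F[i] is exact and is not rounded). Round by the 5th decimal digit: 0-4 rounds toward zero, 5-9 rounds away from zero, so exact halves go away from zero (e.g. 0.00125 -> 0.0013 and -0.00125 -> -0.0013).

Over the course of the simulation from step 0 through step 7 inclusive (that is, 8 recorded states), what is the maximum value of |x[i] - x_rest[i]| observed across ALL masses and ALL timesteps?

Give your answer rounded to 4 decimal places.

Answer: 1.6322

Derivation:
Step 0: x=[7.0000 11.0000] v=[1.0000 0.0000]
Step 1: x=[7.0400 11.1600] v=[0.2000 0.8000]
Step 2: x=[6.9296 11.4704] v=[-0.5520 1.5520]
Step 3: x=[6.7025 11.8975] v=[-1.1357 2.1357]
Step 4: x=[6.4110 12.3890] v=[-1.4577 2.4577]
Step 5: x=[6.1177 12.8823] v=[-1.4665 2.4665]
Step 6: x=[5.8856 13.3144] v=[-1.1607 2.1607]
Step 7: x=[5.7678 13.6322] v=[-0.5892 1.5892]
Max displacement = 1.6322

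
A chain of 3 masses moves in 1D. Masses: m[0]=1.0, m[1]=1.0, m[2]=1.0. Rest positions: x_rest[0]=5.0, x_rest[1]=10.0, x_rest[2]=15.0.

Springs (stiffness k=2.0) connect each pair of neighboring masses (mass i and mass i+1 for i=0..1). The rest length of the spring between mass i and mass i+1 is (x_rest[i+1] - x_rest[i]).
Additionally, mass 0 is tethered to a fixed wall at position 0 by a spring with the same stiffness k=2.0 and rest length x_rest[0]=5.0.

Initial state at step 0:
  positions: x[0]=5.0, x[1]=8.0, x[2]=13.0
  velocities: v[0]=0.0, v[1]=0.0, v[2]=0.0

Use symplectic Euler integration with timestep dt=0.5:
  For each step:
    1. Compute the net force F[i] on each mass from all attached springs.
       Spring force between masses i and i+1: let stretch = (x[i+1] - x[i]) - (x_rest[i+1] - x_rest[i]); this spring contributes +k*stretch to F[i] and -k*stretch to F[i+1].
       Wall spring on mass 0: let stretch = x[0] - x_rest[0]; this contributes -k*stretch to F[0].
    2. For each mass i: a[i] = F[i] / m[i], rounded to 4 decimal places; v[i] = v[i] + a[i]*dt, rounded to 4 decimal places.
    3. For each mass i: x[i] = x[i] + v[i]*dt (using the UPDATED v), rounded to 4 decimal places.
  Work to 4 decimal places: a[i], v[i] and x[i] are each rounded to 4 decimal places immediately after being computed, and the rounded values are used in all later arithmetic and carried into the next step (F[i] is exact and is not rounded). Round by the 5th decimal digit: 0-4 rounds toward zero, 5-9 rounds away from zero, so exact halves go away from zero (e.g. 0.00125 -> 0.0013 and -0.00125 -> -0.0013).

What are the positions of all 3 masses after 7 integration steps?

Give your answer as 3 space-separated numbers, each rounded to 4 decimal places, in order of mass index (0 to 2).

Step 0: x=[5.0000 8.0000 13.0000] v=[0.0000 0.0000 0.0000]
Step 1: x=[4.0000 9.0000 13.0000] v=[-2.0000 2.0000 0.0000]
Step 2: x=[3.5000 9.5000 13.5000] v=[-1.0000 1.0000 1.0000]
Step 3: x=[4.2500 9.0000 14.5000] v=[1.5000 -1.0000 2.0000]
Step 4: x=[5.2500 8.8750 15.2500] v=[2.0000 -0.2500 1.5000]
Step 5: x=[5.4375 10.1250 15.3125] v=[0.3750 2.5000 0.1250]
Step 6: x=[5.2500 11.6250 15.2813] v=[-0.3750 3.0000 -0.0625]
Step 7: x=[5.6250 11.7657 15.9219] v=[0.7500 0.2813 1.2812]

Answer: 5.6250 11.7657 15.9219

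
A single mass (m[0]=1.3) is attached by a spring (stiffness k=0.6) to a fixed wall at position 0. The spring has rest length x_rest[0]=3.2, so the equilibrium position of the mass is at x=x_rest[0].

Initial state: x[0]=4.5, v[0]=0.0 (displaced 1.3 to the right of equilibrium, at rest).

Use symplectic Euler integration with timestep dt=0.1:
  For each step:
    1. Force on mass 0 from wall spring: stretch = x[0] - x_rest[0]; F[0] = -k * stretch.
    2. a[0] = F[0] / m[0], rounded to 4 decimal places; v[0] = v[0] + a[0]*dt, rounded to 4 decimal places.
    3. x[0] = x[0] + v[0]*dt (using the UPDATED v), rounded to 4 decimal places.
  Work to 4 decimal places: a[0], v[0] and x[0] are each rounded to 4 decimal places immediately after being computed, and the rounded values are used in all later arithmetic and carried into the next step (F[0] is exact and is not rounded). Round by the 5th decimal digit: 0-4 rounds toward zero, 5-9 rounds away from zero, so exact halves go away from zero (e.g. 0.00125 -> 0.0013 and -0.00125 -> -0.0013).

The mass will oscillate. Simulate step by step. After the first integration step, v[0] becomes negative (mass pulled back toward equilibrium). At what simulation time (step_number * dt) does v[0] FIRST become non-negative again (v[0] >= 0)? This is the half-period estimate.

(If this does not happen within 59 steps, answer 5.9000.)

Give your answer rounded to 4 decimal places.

Step 0: x=[4.5000] v=[0.0000]
Step 1: x=[4.4940] v=[-0.0600]
Step 2: x=[4.4820] v=[-0.1197]
Step 3: x=[4.4641] v=[-0.1789]
Step 4: x=[4.4404] v=[-0.2372]
Step 5: x=[4.4110] v=[-0.2945]
Step 6: x=[4.3760] v=[-0.3504]
Step 7: x=[4.3355] v=[-0.4047]
Step 8: x=[4.2898] v=[-0.4571]
Step 9: x=[4.2391] v=[-0.5074]
Step 10: x=[4.1836] v=[-0.5554]
Step 11: x=[4.1235] v=[-0.6008]
Step 12: x=[4.0592] v=[-0.6434]
Step 13: x=[3.9909] v=[-0.6831]
Step 14: x=[3.9189] v=[-0.7196]
Step 15: x=[3.8436] v=[-0.7528]
Step 16: x=[3.7654] v=[-0.7825]
Step 17: x=[3.6845] v=[-0.8086]
Step 18: x=[3.6014] v=[-0.8310]
Step 19: x=[3.5165] v=[-0.8495]
Step 20: x=[3.4301] v=[-0.8641]
Step 21: x=[3.3426] v=[-0.8747]
Step 22: x=[3.2545] v=[-0.8813]
Step 23: x=[3.1661] v=[-0.8838]
Step 24: x=[3.0779] v=[-0.8822]
Step 25: x=[2.9902] v=[-0.8766]
Step 26: x=[2.9035] v=[-0.8669]
Step 27: x=[2.8182] v=[-0.8532]
Step 28: x=[2.7346] v=[-0.8356]
Step 29: x=[2.6532] v=[-0.8141]
Step 30: x=[2.5743] v=[-0.7889]
Step 31: x=[2.4983] v=[-0.7600]
Step 32: x=[2.4255] v=[-0.7276]
Step 33: x=[2.3563] v=[-0.6919]
Step 34: x=[2.2910] v=[-0.6530]
Step 35: x=[2.2299] v=[-0.6111]
Step 36: x=[2.1733] v=[-0.5663]
Step 37: x=[2.1214] v=[-0.5189]
Step 38: x=[2.0745] v=[-0.4691]
Step 39: x=[2.0328] v=[-0.4172]
Step 40: x=[1.9965] v=[-0.3633]
Step 41: x=[1.9657] v=[-0.3078]
Step 42: x=[1.9406] v=[-0.2508]
Step 43: x=[1.9213] v=[-0.1927]
Step 44: x=[1.9079] v=[-0.1337]
Step 45: x=[1.9005] v=[-0.0741]
Step 46: x=[1.8991] v=[-0.0141]
Step 47: x=[1.9037] v=[0.0459]
First v>=0 after going negative at step 47, time=4.7000

Answer: 4.7000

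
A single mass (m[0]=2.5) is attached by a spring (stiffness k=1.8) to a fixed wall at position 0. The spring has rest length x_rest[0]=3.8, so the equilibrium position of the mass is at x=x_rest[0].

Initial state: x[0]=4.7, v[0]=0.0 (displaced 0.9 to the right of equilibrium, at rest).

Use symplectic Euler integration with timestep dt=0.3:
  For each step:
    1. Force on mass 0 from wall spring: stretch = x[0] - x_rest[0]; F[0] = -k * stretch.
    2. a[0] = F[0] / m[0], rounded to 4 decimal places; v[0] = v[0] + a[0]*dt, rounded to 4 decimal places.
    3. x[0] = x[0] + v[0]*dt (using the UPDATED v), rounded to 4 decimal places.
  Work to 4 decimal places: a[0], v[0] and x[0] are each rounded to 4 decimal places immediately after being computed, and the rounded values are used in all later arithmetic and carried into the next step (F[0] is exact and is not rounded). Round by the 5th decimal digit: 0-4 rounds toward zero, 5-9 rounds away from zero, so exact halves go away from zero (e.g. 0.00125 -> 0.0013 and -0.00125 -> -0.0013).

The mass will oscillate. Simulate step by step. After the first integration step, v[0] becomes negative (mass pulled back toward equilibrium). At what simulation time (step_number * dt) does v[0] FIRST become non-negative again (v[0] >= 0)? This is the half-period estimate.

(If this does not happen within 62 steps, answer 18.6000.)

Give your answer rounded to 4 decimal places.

Step 0: x=[4.7000] v=[0.0000]
Step 1: x=[4.6417] v=[-0.1944]
Step 2: x=[4.5288] v=[-0.3762]
Step 3: x=[4.3687] v=[-0.5336]
Step 4: x=[4.1718] v=[-0.6565]
Step 5: x=[3.9508] v=[-0.7368]
Step 6: x=[3.7200] v=[-0.7694]
Step 7: x=[3.4944] v=[-0.7521]
Step 8: x=[3.2886] v=[-0.6861]
Step 9: x=[3.1159] v=[-0.5756]
Step 10: x=[2.9876] v=[-0.4278]
Step 11: x=[2.9119] v=[-0.2523]
Step 12: x=[2.8938] v=[-0.0605]
Step 13: x=[2.9344] v=[0.1353]
First v>=0 after going negative at step 13, time=3.9000

Answer: 3.9000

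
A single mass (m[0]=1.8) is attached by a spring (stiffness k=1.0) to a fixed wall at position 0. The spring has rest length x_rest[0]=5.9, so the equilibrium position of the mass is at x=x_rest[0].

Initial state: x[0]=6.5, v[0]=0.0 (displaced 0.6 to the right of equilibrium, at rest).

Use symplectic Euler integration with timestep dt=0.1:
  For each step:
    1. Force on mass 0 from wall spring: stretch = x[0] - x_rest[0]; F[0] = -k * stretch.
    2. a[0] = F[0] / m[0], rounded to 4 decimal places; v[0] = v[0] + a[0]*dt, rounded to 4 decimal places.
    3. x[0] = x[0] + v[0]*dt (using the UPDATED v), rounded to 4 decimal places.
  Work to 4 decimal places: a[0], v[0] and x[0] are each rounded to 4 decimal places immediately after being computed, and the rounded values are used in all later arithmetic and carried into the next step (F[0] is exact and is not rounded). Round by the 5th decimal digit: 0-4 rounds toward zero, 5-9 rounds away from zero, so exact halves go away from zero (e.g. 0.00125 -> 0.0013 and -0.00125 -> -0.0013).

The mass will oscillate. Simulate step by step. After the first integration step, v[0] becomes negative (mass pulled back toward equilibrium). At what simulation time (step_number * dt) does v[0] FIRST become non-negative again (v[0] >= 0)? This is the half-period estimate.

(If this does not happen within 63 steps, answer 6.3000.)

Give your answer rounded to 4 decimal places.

Step 0: x=[6.5000] v=[0.0000]
Step 1: x=[6.4967] v=[-0.0333]
Step 2: x=[6.4901] v=[-0.0665]
Step 3: x=[6.4802] v=[-0.0993]
Step 4: x=[6.4671] v=[-0.1315]
Step 5: x=[6.4508] v=[-0.1630]
Step 6: x=[6.4314] v=[-0.1936]
Step 7: x=[6.4091] v=[-0.2231]
Step 8: x=[6.3840] v=[-0.2514]
Step 9: x=[6.3562] v=[-0.2783]
Step 10: x=[6.3258] v=[-0.3036]
Step 11: x=[6.2931] v=[-0.3273]
Step 12: x=[6.2582] v=[-0.3491]
Step 13: x=[6.2213] v=[-0.3690]
Step 14: x=[6.1826] v=[-0.3869]
Step 15: x=[6.1423] v=[-0.4026]
Step 16: x=[6.1007] v=[-0.4161]
Step 17: x=[6.0580] v=[-0.4273]
Step 18: x=[6.0144] v=[-0.4361]
Step 19: x=[5.9702] v=[-0.4425]
Step 20: x=[5.9256] v=[-0.4464]
Step 21: x=[5.8808] v=[-0.4478]
Step 22: x=[5.8361] v=[-0.4467]
Step 23: x=[5.7918] v=[-0.4432]
Step 24: x=[5.7481] v=[-0.4372]
Step 25: x=[5.7052] v=[-0.4288]
Step 26: x=[5.6634] v=[-0.4180]
Step 27: x=[5.6229] v=[-0.4049]
Step 28: x=[5.5840] v=[-0.3895]
Step 29: x=[5.5468] v=[-0.3719]
Step 30: x=[5.5116] v=[-0.3523]
Step 31: x=[5.4785] v=[-0.3307]
Step 32: x=[5.4478] v=[-0.3073]
Step 33: x=[5.4196] v=[-0.2822]
Step 34: x=[5.3941] v=[-0.2555]
Step 35: x=[5.3714] v=[-0.2274]
Step 36: x=[5.3516] v=[-0.1980]
Step 37: x=[5.3349] v=[-0.1675]
Step 38: x=[5.3213] v=[-0.1361]
Step 39: x=[5.3109] v=[-0.1040]
Step 40: x=[5.3038] v=[-0.0713]
Step 41: x=[5.3000] v=[-0.0382]
Step 42: x=[5.2995] v=[-0.0049]
Step 43: x=[5.3024] v=[0.0285]
First v>=0 after going negative at step 43, time=4.3000

Answer: 4.3000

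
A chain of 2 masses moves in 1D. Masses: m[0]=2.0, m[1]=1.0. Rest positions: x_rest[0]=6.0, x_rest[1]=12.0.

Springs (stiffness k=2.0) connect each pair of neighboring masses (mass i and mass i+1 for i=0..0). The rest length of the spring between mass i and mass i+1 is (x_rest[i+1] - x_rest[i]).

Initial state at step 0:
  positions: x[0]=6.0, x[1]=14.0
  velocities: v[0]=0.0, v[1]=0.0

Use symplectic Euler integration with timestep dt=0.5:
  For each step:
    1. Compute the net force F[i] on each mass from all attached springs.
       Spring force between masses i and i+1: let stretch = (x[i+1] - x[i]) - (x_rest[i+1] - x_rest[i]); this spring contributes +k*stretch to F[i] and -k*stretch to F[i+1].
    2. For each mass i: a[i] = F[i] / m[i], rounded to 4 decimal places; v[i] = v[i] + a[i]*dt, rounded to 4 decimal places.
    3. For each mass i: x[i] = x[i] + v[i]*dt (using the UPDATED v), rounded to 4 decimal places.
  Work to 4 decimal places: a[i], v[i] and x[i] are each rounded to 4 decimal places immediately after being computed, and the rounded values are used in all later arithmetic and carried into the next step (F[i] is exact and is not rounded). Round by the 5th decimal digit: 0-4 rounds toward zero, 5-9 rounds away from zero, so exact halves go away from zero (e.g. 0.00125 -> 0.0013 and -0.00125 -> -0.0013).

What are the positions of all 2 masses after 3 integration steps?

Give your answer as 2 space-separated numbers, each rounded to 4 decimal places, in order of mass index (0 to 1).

Answer: 7.4063 11.1875

Derivation:
Step 0: x=[6.0000 14.0000] v=[0.0000 0.0000]
Step 1: x=[6.5000 13.0000] v=[1.0000 -2.0000]
Step 2: x=[7.1250 11.7500] v=[1.2500 -2.5000]
Step 3: x=[7.4063 11.1875] v=[0.5625 -1.1250]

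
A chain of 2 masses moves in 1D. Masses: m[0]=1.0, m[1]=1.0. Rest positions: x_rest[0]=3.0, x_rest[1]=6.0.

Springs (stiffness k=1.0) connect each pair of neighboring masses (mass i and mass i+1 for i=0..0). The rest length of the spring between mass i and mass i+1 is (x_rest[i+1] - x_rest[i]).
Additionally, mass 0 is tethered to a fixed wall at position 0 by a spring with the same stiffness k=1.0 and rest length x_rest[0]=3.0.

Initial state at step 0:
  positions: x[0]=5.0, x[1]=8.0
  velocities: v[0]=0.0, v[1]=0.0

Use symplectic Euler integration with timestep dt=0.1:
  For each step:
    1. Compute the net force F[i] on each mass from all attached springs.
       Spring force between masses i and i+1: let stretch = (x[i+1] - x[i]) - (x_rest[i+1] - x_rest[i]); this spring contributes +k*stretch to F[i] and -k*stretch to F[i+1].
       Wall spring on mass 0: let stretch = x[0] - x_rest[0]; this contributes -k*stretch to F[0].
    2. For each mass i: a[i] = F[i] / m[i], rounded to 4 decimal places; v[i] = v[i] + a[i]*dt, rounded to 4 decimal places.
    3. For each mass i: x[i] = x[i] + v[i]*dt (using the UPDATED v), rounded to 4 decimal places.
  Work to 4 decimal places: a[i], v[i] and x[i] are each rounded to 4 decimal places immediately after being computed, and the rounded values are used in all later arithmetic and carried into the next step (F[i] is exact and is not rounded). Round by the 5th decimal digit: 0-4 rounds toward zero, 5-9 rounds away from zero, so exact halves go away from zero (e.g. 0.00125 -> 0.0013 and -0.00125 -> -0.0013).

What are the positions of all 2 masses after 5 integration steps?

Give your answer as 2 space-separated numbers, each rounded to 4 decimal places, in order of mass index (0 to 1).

Answer: 4.7137 7.9931

Derivation:
Step 0: x=[5.0000 8.0000] v=[0.0000 0.0000]
Step 1: x=[4.9800 8.0000] v=[-0.2000 0.0000]
Step 2: x=[4.9404 7.9998] v=[-0.3960 -0.0020]
Step 3: x=[4.8820 7.9990] v=[-0.5841 -0.0079]
Step 4: x=[4.8059 7.9970] v=[-0.7606 -0.0196]
Step 5: x=[4.7137 7.9931] v=[-0.9221 -0.0387]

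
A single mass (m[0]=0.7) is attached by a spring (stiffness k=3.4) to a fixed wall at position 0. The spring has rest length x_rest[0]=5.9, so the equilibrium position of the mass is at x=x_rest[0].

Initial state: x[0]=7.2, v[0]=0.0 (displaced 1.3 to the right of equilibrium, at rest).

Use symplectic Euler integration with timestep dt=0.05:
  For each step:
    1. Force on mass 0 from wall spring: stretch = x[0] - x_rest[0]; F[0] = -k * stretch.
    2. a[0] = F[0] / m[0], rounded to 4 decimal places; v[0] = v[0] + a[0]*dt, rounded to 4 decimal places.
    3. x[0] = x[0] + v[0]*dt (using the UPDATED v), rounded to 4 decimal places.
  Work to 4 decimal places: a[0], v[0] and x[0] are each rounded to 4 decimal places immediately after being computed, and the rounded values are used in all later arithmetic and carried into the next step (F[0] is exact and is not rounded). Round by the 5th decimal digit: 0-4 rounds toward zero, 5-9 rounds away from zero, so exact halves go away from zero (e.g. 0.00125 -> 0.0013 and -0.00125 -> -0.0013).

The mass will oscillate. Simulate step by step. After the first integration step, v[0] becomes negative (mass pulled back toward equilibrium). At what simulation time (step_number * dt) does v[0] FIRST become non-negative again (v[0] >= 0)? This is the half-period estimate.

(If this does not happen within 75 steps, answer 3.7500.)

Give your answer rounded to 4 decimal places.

Step 0: x=[7.2000] v=[0.0000]
Step 1: x=[7.1842] v=[-0.3157]
Step 2: x=[7.1528] v=[-0.6276]
Step 3: x=[7.1062] v=[-0.9319]
Step 4: x=[7.0450] v=[-1.2248]
Step 5: x=[6.9699] v=[-1.5029]
Step 6: x=[6.8818] v=[-1.7627]
Step 7: x=[6.7817] v=[-2.0011]
Step 8: x=[6.6709] v=[-2.2152]
Step 9: x=[6.5508] v=[-2.4024]
Step 10: x=[6.4228] v=[-2.5605]
Step 11: x=[6.2884] v=[-2.6875]
Step 12: x=[6.1493] v=[-2.7818]
Step 13: x=[6.0072] v=[-2.8423]
Step 14: x=[5.8638] v=[-2.8683]
Step 15: x=[5.7208] v=[-2.8595]
Step 16: x=[5.5800] v=[-2.8160]
Step 17: x=[5.4431] v=[-2.7383]
Step 18: x=[5.3117] v=[-2.6273]
Step 19: x=[5.1875] v=[-2.4844]
Step 20: x=[5.0719] v=[-2.3114]
Step 21: x=[4.9664] v=[-2.1103]
Step 22: x=[4.8722] v=[-1.8836]
Step 23: x=[4.7905] v=[-1.6340]
Step 24: x=[4.7223] v=[-1.3646]
Step 25: x=[4.6684] v=[-1.0786]
Step 26: x=[4.6294] v=[-0.7795]
Step 27: x=[4.6059] v=[-0.4709]
Step 28: x=[4.5981] v=[-0.1566]
Step 29: x=[4.6061] v=[0.1596]
First v>=0 after going negative at step 29, time=1.4500

Answer: 1.4500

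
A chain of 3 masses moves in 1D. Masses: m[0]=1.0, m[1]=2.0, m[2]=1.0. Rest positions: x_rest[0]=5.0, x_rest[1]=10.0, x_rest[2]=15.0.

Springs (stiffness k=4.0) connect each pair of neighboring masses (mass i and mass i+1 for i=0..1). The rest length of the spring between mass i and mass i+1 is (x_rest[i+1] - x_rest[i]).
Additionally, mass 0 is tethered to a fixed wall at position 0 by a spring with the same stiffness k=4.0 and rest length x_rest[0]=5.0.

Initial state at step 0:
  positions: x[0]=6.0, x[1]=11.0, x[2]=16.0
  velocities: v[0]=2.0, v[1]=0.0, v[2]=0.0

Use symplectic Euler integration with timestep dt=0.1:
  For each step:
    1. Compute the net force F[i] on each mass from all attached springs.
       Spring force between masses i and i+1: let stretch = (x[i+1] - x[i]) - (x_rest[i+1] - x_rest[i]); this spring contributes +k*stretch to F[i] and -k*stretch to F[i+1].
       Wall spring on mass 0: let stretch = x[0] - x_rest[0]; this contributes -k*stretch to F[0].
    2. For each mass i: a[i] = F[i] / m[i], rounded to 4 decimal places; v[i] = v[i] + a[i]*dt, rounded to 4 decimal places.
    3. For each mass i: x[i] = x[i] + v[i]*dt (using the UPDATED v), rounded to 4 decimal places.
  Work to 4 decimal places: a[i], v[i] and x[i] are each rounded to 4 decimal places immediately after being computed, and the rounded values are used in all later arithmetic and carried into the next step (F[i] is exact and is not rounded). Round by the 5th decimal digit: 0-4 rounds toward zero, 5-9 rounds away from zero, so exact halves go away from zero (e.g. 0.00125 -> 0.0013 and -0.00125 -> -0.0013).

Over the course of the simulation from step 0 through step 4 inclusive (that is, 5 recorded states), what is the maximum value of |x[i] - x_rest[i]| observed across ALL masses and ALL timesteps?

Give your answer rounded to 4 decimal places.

Answer: 1.3132

Derivation:
Step 0: x=[6.0000 11.0000 16.0000] v=[2.0000 0.0000 0.0000]
Step 1: x=[6.1600 11.0000 16.0000] v=[1.6000 0.0000 0.0000]
Step 2: x=[6.2672 11.0032 16.0000] v=[1.0720 0.0320 0.0000]
Step 3: x=[6.3132 11.0116 16.0001] v=[0.4595 0.0842 0.0013]
Step 4: x=[6.2946 11.0258 16.0007] v=[-0.1864 0.1422 0.0059]
Max displacement = 1.3132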